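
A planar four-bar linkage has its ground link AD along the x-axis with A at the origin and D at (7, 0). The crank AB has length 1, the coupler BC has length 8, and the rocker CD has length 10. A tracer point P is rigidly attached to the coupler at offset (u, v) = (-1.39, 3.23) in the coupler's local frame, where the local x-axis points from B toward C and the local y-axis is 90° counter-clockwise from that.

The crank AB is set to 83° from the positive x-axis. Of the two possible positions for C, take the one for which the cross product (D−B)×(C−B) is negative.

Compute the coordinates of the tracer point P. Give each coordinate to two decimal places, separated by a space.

3.40 2.28

A=(0,0), D=(7.00,0)
B = A + 1.00·(cos83°, sin83°) = (0.1219, 0.9925)
|BD| = 6.9494
circle(B,8.00) ∩ circle(D,10.00): a=0.8845, h=7.9510
  candidates: C₊=(2.1329,8.7356) cross=55.254; C₋=(-0.1383,-7.0032) cross=-55.254
  mode - wants cross < 0 → take C=(-0.1383,-7.0032) (cross=-55.254)
ex = (C−B)/|BC| = (-0.0325,-0.9995); ey = (0.9995,-0.0325)
P = B + -1.39·ex + 3.23·ey = (3.3954,2.2768)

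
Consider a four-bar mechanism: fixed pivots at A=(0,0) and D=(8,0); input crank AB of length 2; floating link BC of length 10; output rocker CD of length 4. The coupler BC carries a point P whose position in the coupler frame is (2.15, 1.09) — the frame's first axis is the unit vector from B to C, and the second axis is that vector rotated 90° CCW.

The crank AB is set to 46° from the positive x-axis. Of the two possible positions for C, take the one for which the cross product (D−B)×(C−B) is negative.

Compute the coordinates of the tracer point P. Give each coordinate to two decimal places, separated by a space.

3.80 1.36

A=(0,0), D=(8.00,0)
B = A + 2.00·(cos46°, sin46°) = (1.3893, 1.4387)
|BD| = 6.7654
circle(B,10.00) ∩ circle(D,4.00): a=9.5907, h=2.8315
  candidates: C₊=(11.3628,2.1659) cross=19.156; C₋=(10.1586,-3.3676) cross=-19.156
  mode - wants cross < 0 → take C=(10.1586,-3.3676) (cross=-19.156)
ex = (C−B)/|BC| = (0.8769,-0.4806); ey = (0.4806,0.8769)
P = B + 2.15·ex + 1.09·ey = (3.7986,1.3612)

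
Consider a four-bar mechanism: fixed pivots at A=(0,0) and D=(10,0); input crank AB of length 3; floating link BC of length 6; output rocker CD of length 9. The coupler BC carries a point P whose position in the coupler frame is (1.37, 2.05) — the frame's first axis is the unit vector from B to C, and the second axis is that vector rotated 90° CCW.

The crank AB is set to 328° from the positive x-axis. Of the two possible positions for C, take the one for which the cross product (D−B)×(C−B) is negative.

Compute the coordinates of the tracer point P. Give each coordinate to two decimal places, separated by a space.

A=(0,0), D=(10.00,0)
B = A + 3.00·(cos328°, sin328°) = (2.5441, -1.5898)
|BD| = 7.6235
circle(B,6.00) ∩ circle(D,9.00): a=0.8603, h=5.9380
  candidates: C₊=(2.1473,4.3971) cross=45.268; C₋=(4.6238,-7.2178) cross=-45.268
  mode - wants cross < 0 → take C=(4.6238,-7.2178) (cross=-45.268)
ex = (C−B)/|BC| = (0.3466,-0.9380); ey = (0.9380,0.3466)
P = B + 1.37·ex + 2.05·ey = (4.9419,-2.1643)

4.94 -2.16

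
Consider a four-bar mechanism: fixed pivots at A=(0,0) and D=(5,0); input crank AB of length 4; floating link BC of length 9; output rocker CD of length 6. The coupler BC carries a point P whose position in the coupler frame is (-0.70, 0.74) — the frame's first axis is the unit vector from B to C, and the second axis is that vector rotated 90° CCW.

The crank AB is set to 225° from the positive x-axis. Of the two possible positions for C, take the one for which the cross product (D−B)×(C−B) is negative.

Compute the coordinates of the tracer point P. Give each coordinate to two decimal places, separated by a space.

-3.23 -1.89

A=(0,0), D=(5.00,0)
B = A + 4.00·(cos225°, sin225°) = (-2.8284, -2.8284)
|BD| = 8.3237
circle(B,9.00) ∩ circle(D,6.00): a=6.8650, h=5.8200
  candidates: C₊=(1.6504,4.9780) cross=48.444; C₋=(5.6057,-5.9693) cross=-48.444
  mode - wants cross < 0 → take C=(5.6057,-5.9693) (cross=-48.444)
ex = (C−B)/|BC| = (0.9371,-0.3490); ey = (0.3490,0.9371)
P = B + -0.70·ex + 0.74·ey = (-3.2262,-1.8907)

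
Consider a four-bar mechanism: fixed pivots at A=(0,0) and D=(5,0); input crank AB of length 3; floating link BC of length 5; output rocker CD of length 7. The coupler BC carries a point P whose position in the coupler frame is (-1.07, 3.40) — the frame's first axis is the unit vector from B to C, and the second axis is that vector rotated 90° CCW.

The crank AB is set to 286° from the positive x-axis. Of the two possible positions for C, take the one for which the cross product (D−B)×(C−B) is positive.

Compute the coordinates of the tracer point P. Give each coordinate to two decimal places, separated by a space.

A=(0,0), D=(5.00,0)
B = A + 3.00·(cos286°, sin286°) = (0.8269, -2.8838)
|BD| = 5.0726
circle(B,5.00) ∩ circle(D,7.00): a=0.1706, h=4.9971
  candidates: C₊=(-1.8736,1.3242) cross=25.348; C₋=(3.8081,-6.8978) cross=-25.348
  mode + wants cross > 0 → take C=(-1.8736,1.3242) (cross=25.348)
ex = (C−B)/|BC| = (-0.5401,0.8416); ey = (-0.8416,-0.5401)
P = B + -1.07·ex + 3.40·ey = (-1.4566,-5.6206)

-1.46 -5.62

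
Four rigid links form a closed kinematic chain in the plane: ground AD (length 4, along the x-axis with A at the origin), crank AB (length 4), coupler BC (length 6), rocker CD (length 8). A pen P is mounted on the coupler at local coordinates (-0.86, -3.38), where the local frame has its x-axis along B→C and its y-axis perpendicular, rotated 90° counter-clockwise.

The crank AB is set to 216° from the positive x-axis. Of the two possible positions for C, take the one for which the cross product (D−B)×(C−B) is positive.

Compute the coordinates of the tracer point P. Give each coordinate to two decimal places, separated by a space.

A=(0,0), D=(4.00,0)
B = A + 4.00·(cos216°, sin216°) = (-3.2361, -2.3511)
|BD| = 7.6085
circle(B,6.00) ∩ circle(D,8.00): a=1.9642, h=5.6694
  candidates: C₊=(-3.1200,3.6477) cross=43.135; C₋=(0.3839,-7.1361) cross=-43.135
  mode + wants cross > 0 → take C=(-3.1200,3.6477) (cross=43.135)
ex = (C−B)/|BC| = (0.0193,0.9998); ey = (-0.9998,0.0193)
P = B + -0.86·ex + -3.38·ey = (0.1267,-3.2764)

0.13 -3.28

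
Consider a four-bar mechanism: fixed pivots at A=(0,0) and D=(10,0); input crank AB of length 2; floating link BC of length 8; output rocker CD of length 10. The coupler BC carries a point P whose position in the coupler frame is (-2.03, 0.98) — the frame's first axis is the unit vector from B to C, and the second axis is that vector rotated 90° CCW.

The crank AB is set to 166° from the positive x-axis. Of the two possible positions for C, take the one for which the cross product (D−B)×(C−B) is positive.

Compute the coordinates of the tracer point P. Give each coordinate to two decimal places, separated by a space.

A=(0,0), D=(10.00,0)
B = A + 2.00·(cos166°, sin166°) = (-1.9406, 0.4838)
|BD| = 11.9504
circle(B,8.00) ∩ circle(D,10.00): a=4.4690, h=6.6354
  candidates: C₊=(2.7934,6.9328) cross=79.295; C₋=(2.2561,-6.3270) cross=-79.295
  mode + wants cross > 0 → take C=(2.7934,6.9328) (cross=79.295)
ex = (C−B)/|BC| = (0.5917,0.8061); ey = (-0.8061,0.5917)
P = B + -2.03·ex + 0.98·ey = (-3.9318,-0.5727)

-3.93 -0.57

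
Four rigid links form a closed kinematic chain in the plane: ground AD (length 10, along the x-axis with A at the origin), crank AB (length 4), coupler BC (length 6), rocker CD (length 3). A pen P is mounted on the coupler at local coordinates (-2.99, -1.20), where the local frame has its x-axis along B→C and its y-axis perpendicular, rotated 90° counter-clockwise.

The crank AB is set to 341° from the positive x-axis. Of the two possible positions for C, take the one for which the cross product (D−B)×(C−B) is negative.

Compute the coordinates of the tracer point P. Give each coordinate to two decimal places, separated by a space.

A=(0,0), D=(10.00,0)
B = A + 4.00·(cos341°, sin341°) = (3.7821, -1.3023)
|BD| = 6.3528
circle(B,6.00) ∩ circle(D,3.00): a=5.3015, h=2.8097
  candidates: C₊=(8.3950,2.5345) cross=17.850; C₋=(9.5469,-2.9656) cross=-17.850
  mode - wants cross < 0 → take C=(9.5469,-2.9656) (cross=-17.850)
ex = (C−B)/|BC| = (0.9608,-0.2772); ey = (0.2772,0.9608)
P = B + -2.99·ex + -1.20·ey = (0.5766,-1.6264)

0.58 -1.63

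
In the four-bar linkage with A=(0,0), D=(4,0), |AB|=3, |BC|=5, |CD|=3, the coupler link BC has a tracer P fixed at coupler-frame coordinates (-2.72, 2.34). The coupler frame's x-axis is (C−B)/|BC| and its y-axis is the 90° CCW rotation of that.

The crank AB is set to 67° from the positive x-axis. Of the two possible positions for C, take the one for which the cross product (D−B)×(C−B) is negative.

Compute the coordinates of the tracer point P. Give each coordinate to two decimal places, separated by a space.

A=(0,0), D=(4.00,0)
B = A + 3.00·(cos67°, sin67°) = (1.1722, 2.7615)
|BD| = 3.9525
circle(B,5.00) ∩ circle(D,3.00): a=4.0003, h=2.9996
  candidates: C₊=(6.1299,2.1127) cross=11.856; C₋=(1.9384,-2.1794) cross=-11.856
  mode - wants cross < 0 → take C=(1.9384,-2.1794) (cross=-11.856)
ex = (C−B)/|BC| = (0.1532,-0.9882); ey = (0.9882,0.1532)
P = B + -2.72·ex + 2.34·ey = (3.0677,5.8080)

3.07 5.81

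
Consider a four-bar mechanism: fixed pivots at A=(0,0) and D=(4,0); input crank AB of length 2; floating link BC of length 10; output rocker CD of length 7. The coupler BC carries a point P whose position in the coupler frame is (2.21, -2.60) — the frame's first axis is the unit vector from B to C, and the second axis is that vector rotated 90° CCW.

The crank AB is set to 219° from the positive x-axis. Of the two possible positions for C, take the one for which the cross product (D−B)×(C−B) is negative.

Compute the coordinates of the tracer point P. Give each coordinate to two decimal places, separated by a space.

-0.95 -4.62

A=(0,0), D=(4.00,0)
B = A + 2.00·(cos219°, sin219°) = (-1.5543, -1.2586)
|BD| = 5.6951
circle(B,10.00) ∩ circle(D,7.00): a=7.3251, h=6.8076
  candidates: C₊=(4.0852,6.9995) cross=38.770; C₋=(7.0942,-6.2790) cross=-38.770
  mode - wants cross < 0 → take C=(7.0942,-6.2790) (cross=-38.770)
ex = (C−B)/|BC| = (0.8648,-0.5020); ey = (0.5020,0.8648)
P = B + 2.21·ex + -2.60·ey = (-0.9483,-4.6167)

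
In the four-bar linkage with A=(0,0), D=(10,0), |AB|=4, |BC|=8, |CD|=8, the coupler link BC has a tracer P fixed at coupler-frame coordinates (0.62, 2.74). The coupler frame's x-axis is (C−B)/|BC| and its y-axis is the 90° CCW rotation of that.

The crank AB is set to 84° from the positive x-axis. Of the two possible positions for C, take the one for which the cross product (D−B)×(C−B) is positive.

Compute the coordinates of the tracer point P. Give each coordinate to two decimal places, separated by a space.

-0.27 6.70

A=(0,0), D=(10.00,0)
B = A + 4.00·(cos84°, sin84°) = (0.4181, 3.9781)
|BD| = 10.3749
circle(B,8.00) ∩ circle(D,8.00): a=5.1874, h=6.0902
  candidates: C₊=(7.5443,7.6138) cross=63.185; C₋=(2.8739,-3.6357) cross=-63.185
  mode + wants cross > 0 → take C=(7.5443,7.6138) (cross=63.185)
ex = (C−B)/|BC| = (0.8908,0.4545); ey = (-0.4545,0.8908)
P = B + 0.62·ex + 2.74·ey = (-0.2748,6.7006)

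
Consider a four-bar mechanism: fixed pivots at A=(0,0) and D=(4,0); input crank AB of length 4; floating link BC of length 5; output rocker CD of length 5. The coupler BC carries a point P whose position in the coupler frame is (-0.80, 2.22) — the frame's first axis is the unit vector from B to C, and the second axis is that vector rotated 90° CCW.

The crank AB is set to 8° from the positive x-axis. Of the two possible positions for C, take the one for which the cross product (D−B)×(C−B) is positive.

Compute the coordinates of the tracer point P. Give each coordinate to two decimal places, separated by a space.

A=(0,0), D=(4.00,0)
B = A + 4.00·(cos8°, sin8°) = (3.9611, 0.5567)
|BD| = 0.5581
circle(B,5.00) ∩ circle(D,5.00): a=0.2790, h=4.9922
  candidates: C₊=(8.9606,0.6266) cross=2.786; C₋=(-0.9995,-0.0699) cross=-2.786
  mode + wants cross > 0 → take C=(8.9606,0.6266) (cross=2.786)
ex = (C−B)/|BC| = (0.9999,0.0140); ey = (-0.0140,0.9999)
P = B + -0.80·ex + 2.22·ey = (3.1301,2.7653)

3.13 2.77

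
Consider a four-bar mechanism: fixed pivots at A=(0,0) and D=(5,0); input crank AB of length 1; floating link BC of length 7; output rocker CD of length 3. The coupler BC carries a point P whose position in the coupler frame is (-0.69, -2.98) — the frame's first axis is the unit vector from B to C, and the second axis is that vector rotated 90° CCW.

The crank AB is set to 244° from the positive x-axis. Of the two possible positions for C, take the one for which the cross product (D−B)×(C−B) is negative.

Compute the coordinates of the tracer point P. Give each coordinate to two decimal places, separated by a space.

A=(0,0), D=(5.00,0)
B = A + 1.00·(cos244°, sin244°) = (-0.4384, -0.8988)
|BD| = 5.5121
circle(B,7.00) ∩ circle(D,3.00): a=6.3844, h=2.8704
  candidates: C₊=(5.3926,2.9742) cross=15.822; C₋=(6.3286,-2.6897) cross=-15.822
  mode - wants cross < 0 → take C=(6.3286,-2.6897) (cross=-15.822)
ex = (C−B)/|BC| = (0.9667,-0.2558); ey = (0.2558,0.9667)
P = B + -0.69·ex + -2.98·ey = (-1.8678,-3.6031)

-1.87 -3.60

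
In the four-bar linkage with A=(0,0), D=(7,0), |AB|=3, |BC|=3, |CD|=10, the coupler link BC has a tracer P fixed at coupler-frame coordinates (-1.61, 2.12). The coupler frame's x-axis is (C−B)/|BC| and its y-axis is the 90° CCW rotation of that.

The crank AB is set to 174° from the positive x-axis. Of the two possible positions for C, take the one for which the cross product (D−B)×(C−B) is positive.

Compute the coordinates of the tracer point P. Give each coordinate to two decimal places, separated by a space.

A=(0,0), D=(7.00,0)
B = A + 3.00·(cos174°, sin174°) = (-2.9836, 0.3136)
|BD| = 9.9885
circle(B,3.00) ∩ circle(D,10.00): a=0.4390, h=2.9677
  candidates: C₊=(-2.4516,3.2660) cross=29.643; C₋=(-2.6380,-2.6664) cross=-29.643
  mode + wants cross > 0 → take C=(-2.4516,3.2660) (cross=29.643)
ex = (C−B)/|BC| = (0.1773,0.9842); ey = (-0.9842,0.1773)
P = B + -1.61·ex + 2.12·ey = (-5.3555,-0.8950)

-5.36 -0.89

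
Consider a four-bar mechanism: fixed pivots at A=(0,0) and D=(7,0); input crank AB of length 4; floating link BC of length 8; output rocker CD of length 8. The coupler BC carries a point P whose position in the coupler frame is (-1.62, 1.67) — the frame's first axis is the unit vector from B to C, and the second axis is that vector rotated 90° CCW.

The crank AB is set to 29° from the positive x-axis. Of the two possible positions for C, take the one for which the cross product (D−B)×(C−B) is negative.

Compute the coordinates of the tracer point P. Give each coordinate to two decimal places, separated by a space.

5.52 3.09

A=(0,0), D=(7.00,0)
B = A + 4.00·(cos29°, sin29°) = (3.4985, 1.9392)
|BD| = 4.0027
circle(B,8.00) ∩ circle(D,8.00): a=2.0013, h=7.7456
  candidates: C₊=(9.0019,7.7455) cross=31.003; C₋=(1.4966,-5.8062) cross=-31.003
  mode - wants cross < 0 → take C=(1.4966,-5.8062) (cross=-31.003)
ex = (C−B)/|BC| = (-0.2502,-0.9682); ey = (0.9682,-0.2502)
P = B + -1.62·ex + 1.67·ey = (5.5207,3.0898)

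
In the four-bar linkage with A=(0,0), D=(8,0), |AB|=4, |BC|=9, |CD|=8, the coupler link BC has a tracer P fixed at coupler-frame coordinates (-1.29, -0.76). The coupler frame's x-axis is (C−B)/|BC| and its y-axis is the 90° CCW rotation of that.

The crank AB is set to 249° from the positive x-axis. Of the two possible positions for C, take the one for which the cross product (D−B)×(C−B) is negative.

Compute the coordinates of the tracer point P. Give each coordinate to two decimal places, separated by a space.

A=(0,0), D=(8.00,0)
B = A + 4.00·(cos249°, sin249°) = (-1.4335, -3.7343)
|BD| = 10.1457
circle(B,9.00) ∩ circle(D,8.00): a=5.9106, h=6.7871
  candidates: C₊=(1.5641,4.7518) cross=68.860; C₋=(6.5603,-7.8694) cross=-68.860
  mode - wants cross < 0 → take C=(6.5603,-7.8694) (cross=-68.860)
ex = (C−B)/|BC| = (0.8882,-0.4595); ey = (0.4595,0.8882)
P = B + -1.29·ex + -0.76·ey = (-2.9284,-3.8167)

-2.93 -3.82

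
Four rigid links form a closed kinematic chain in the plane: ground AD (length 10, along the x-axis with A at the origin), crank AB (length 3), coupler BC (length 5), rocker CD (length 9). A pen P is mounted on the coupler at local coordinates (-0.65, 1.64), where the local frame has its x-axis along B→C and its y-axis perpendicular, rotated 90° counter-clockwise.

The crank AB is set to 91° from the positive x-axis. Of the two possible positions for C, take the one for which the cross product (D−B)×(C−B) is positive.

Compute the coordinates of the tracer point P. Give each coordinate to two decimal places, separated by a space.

A=(0,0), D=(10.00,0)
B = A + 3.00·(cos91°, sin91°) = (-0.0524, 2.9995)
|BD| = 10.4903
circle(B,5.00) ∩ circle(D,9.00): a=2.5760, h=4.2853
  candidates: C₊=(3.6415,6.3694) cross=44.954; C₋=(1.1908,-1.8434) cross=-44.954
  mode + wants cross > 0 → take C=(3.6415,6.3694) (cross=44.954)
ex = (C−B)/|BC| = (0.7388,0.6740); ey = (-0.6740,0.7388)
P = B + -0.65·ex + 1.64·ey = (-1.6379,3.7730)

-1.64 3.77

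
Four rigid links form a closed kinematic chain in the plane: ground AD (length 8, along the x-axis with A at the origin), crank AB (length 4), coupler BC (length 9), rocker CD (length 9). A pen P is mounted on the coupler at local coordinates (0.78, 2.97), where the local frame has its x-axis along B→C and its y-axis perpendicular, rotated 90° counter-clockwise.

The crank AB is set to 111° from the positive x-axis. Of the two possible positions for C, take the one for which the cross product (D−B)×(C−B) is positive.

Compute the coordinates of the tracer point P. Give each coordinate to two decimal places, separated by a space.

-2.45 6.63

A=(0,0), D=(8.00,0)
B = A + 4.00·(cos111°, sin111°) = (-1.4335, 3.7343)
|BD| = 10.1457
circle(B,9.00) ∩ circle(D,9.00): a=5.0729, h=7.4341
  candidates: C₊=(6.0195,8.7794) cross=75.424; C₋=(0.5470,-5.0451) cross=-75.424
  mode + wants cross > 0 → take C=(6.0195,8.7794) (cross=75.424)
ex = (C−B)/|BC| = (0.8281,0.5606); ey = (-0.5606,0.8281)
P = B + 0.78·ex + 2.97·ey = (-2.4524,6.6311)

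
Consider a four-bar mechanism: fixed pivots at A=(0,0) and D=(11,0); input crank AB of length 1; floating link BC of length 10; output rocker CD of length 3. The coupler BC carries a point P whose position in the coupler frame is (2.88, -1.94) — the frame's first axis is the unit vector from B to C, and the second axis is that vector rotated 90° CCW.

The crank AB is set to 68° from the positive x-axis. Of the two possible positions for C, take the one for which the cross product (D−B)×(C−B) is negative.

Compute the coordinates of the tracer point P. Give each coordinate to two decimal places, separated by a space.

A=(0,0), D=(11.00,0)
B = A + 1.00·(cos68°, sin68°) = (0.3746, 0.9272)
|BD| = 10.6658
circle(B,10.00) ∩ circle(D,3.00): a=9.5989, h=2.8039
  candidates: C₊=(10.1809,2.8860) cross=29.905; C₋=(9.6934,-2.7005) cross=-29.905
  mode - wants cross < 0 → take C=(9.6934,-2.7005) (cross=-29.905)
ex = (C−B)/|BC| = (0.9319,-0.3628); ey = (0.3628,0.9319)
P = B + 2.88·ex + -1.94·ey = (2.3546,-1.9254)

2.35 -1.93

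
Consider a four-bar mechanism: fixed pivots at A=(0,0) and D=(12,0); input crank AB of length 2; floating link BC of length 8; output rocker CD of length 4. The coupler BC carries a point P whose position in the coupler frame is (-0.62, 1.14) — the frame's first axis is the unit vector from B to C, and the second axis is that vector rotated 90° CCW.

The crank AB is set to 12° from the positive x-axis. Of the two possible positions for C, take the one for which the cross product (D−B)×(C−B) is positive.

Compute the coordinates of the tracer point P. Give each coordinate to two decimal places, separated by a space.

0.99 1.28

A=(0,0), D=(12.00,0)
B = A + 2.00·(cos12°, sin12°) = (1.9563, 0.4158)
|BD| = 10.0523
circle(B,8.00) ∩ circle(D,4.00): a=7.4137, h=3.0063
  candidates: C₊=(9.4880,3.1128) cross=30.220; C₋=(9.2393,-2.8945) cross=-30.220
  mode + wants cross > 0 → take C=(9.4880,3.1128) (cross=30.220)
ex = (C−B)/|BC| = (0.9415,0.3371); ey = (-0.3371,0.9415)
P = B + -0.62·ex + 1.14·ey = (0.9883,1.2801)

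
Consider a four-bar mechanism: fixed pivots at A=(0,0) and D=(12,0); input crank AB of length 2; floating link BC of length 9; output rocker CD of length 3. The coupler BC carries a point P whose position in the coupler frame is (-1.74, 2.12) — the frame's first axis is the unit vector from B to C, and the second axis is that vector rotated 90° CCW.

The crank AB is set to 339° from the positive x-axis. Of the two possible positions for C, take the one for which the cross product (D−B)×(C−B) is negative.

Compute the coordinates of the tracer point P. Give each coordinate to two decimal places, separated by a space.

0.63 1.73

A=(0,0), D=(12.00,0)
B = A + 2.00·(cos339°, sin339°) = (1.8672, -0.7167)
|BD| = 10.1582
circle(B,9.00) ∩ circle(D,3.00): a=8.6230, h=2.5775
  candidates: C₊=(10.2868,2.4627) cross=26.182; C₋=(10.6506,-2.6794) cross=-26.182
  mode - wants cross < 0 → take C=(10.6506,-2.6794) (cross=-26.182)
ex = (C−B)/|BC| = (0.9759,-0.2181); ey = (0.2181,0.9759)
P = B + -1.74·ex + 2.12·ey = (0.6313,1.7317)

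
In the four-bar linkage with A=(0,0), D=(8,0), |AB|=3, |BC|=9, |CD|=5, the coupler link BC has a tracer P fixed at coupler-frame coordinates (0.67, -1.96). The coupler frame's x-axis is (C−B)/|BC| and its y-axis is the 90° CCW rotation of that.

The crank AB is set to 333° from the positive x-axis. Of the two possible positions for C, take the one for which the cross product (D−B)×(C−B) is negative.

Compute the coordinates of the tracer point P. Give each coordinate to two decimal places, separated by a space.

A=(0,0), D=(8.00,0)
B = A + 3.00·(cos333°, sin333°) = (2.6730, -1.3620)
|BD| = 5.4983
circle(B,9.00) ∩ circle(D,5.00): a=7.8416, h=4.4169
  candidates: C₊=(9.1762,4.8597) cross=24.286; C₋=(11.3643,-3.6988) cross=-24.286
  mode - wants cross < 0 → take C=(11.3643,-3.6988) (cross=-24.286)
ex = (C−B)/|BC| = (0.9657,-0.2596); ey = (0.2596,0.9657)
P = B + 0.67·ex + -1.96·ey = (2.8111,-3.4287)

2.81 -3.43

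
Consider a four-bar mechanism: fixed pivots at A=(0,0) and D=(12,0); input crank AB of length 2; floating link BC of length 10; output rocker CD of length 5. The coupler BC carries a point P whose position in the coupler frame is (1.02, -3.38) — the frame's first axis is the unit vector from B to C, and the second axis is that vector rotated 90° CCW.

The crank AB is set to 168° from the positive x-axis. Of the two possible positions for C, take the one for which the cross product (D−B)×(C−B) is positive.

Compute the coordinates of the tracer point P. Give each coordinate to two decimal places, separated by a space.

-0.20 -2.64

A=(0,0), D=(12.00,0)
B = A + 2.00·(cos168°, sin168°) = (-1.9563, 0.4158)
|BD| = 13.9625
circle(B,10.00) ∩ circle(D,5.00): a=9.6670, h=2.5591
  candidates: C₊=(7.7826,2.6859) cross=35.731; C₋=(7.6302,-2.4300) cross=-35.731
  mode + wants cross > 0 → take C=(7.7826,2.6859) (cross=35.731)
ex = (C−B)/|BC| = (0.9739,0.2270); ey = (-0.2270,0.9739)
P = B + 1.02·ex + -3.38·ey = (-0.1956,-2.6444)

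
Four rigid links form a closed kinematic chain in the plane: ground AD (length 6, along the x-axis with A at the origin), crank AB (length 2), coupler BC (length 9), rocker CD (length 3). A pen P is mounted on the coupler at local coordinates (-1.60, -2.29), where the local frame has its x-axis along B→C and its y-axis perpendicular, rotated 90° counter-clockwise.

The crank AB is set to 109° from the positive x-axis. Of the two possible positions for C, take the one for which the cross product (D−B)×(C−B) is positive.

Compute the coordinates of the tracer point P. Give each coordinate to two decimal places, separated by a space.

-2.26 -0.39

A=(0,0), D=(6.00,0)
B = A + 2.00·(cos109°, sin109°) = (-0.6511, 1.8910)
|BD| = 6.9147
circle(B,9.00) ∩ circle(D,3.00): a=8.6636, h=2.4375
  candidates: C₊=(8.3488,1.8663) cross=16.855; C₋=(7.0156,-2.8229) cross=-16.855
  mode + wants cross > 0 → take C=(8.3488,1.8663) (cross=16.855)
ex = (C−B)/|BC| = (1.0000,-0.0028); ey = (0.0028,1.0000)
P = B + -1.60·ex + -2.29·ey = (-2.2574,-0.3946)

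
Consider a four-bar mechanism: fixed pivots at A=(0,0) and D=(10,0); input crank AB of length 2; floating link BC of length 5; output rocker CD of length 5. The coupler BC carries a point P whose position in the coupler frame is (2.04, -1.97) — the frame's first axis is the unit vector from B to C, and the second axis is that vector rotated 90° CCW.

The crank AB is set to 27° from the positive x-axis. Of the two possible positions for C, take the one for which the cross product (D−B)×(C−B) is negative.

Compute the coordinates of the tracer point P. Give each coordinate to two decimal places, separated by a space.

2.05 -1.92

A=(0,0), D=(10.00,0)
B = A + 2.00·(cos27°, sin27°) = (1.7820, 0.9080)
|BD| = 8.2680
circle(B,5.00) ∩ circle(D,5.00): a=4.1340, h=2.8125
  candidates: C₊=(6.1999,3.2495) cross=23.254; C₋=(5.5821,-2.3415) cross=-23.254
  mode - wants cross < 0 → take C=(5.5821,-2.3415) (cross=-23.254)
ex = (C−B)/|BC| = (0.7600,-0.6499); ey = (0.6499,0.7600)
P = B + 2.04·ex + -1.97·ey = (2.0522,-1.9151)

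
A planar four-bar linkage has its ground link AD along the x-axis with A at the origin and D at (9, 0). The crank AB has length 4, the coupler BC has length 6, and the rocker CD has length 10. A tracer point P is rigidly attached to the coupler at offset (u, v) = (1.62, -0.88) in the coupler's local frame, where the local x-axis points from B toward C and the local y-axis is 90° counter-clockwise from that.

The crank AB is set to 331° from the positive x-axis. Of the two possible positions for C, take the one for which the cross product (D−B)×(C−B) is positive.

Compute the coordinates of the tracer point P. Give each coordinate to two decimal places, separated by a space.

2.98 -0.17

A=(0,0), D=(9.00,0)
B = A + 4.00·(cos331°, sin331°) = (3.4985, -1.9392)
|BD| = 5.8333
circle(B,6.00) ∩ circle(D,10.00): a=-2.5691, h=5.4222
  candidates: C₊=(-0.7271,2.3204) cross=31.629; C₋=(2.8781,-7.9071) cross=-31.629
  mode + wants cross > 0 → take C=(-0.7271,2.3204) (cross=31.629)
ex = (C−B)/|BC| = (-0.7043,0.7099); ey = (-0.7099,-0.7043)
P = B + 1.62·ex + -0.88·ey = (2.9823,-0.1694)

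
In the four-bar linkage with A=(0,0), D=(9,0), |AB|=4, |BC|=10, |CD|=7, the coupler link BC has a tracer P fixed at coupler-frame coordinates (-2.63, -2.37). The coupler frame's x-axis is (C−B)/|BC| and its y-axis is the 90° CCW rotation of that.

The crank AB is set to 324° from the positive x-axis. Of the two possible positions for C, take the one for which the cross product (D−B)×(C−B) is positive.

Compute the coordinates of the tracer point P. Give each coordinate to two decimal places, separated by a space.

4.34 -5.72

A=(0,0), D=(9.00,0)
B = A + 4.00·(cos324°, sin324°) = (3.2361, -2.3511)
|BD| = 6.2250
circle(B,10.00) ∩ circle(D,7.00): a=7.2089, h=6.9305
  candidates: C₊=(7.2934,6.7888) cross=43.143; C₋=(12.5286,-6.0456) cross=-43.143
  mode + wants cross > 0 → take C=(7.2934,6.7888) (cross=43.143)
ex = (C−B)/|BC| = (0.4057,0.9140); ey = (-0.9140,0.4057)
P = B + -2.63·ex + -2.37·ey = (4.3352,-5.7165)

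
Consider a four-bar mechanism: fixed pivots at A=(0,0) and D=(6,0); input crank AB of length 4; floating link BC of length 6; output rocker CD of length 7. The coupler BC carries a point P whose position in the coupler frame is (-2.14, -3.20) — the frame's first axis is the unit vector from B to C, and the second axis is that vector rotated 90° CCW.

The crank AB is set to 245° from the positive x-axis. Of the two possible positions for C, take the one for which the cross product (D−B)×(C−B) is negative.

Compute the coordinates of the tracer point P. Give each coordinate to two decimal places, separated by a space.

-5.12 -5.37

A=(0,0), D=(6.00,0)
B = A + 4.00·(cos245°, sin245°) = (-1.6905, -3.6252)
|BD| = 8.5021
circle(B,6.00) ∩ circle(D,7.00): a=3.4865, h=4.8830
  candidates: C₊=(-0.6189,2.2783) cross=41.516; C₋=(3.5453,-6.5555) cross=-41.516
  mode - wants cross < 0 → take C=(3.5453,-6.5555) (cross=-41.516)
ex = (C−B)/|BC| = (0.8726,-0.4884); ey = (0.4884,0.8726)
P = B + -2.14·ex + -3.20·ey = (-5.1207,-5.3725)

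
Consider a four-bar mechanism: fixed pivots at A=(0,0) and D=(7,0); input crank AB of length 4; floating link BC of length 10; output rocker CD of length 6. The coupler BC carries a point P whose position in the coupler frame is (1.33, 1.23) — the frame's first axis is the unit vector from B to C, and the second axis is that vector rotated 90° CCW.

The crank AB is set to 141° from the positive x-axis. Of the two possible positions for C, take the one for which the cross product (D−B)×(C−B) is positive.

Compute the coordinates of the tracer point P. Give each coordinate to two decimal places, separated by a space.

A=(0,0), D=(7.00,0)
B = A + 4.00·(cos141°, sin141°) = (-3.1086, 2.5173)
|BD| = 10.4173
circle(B,10.00) ∩ circle(D,6.00): a=8.2805, h=5.6066
  candidates: C₊=(6.2813,5.9568) cross=58.406; C₋=(3.5717,-4.9241) cross=-58.406
  mode + wants cross > 0 → take C=(6.2813,5.9568) (cross=58.406)
ex = (C−B)/|BC| = (0.9390,0.3440); ey = (-0.3440,0.9390)
P = B + 1.33·ex + 1.23·ey = (-2.2828,4.1297)

-2.28 4.13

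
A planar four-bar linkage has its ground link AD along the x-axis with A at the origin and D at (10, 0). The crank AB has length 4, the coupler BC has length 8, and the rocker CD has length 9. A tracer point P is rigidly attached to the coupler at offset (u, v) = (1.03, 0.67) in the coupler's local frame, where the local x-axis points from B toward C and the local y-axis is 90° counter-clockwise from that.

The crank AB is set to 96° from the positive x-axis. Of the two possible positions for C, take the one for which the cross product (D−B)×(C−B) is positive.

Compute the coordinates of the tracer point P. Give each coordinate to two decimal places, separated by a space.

A=(0,0), D=(10.00,0)
B = A + 4.00·(cos96°, sin96°) = (-0.4181, 3.9781)
|BD| = 11.1518
circle(B,8.00) ∩ circle(D,9.00): a=4.8137, h=6.3897
  candidates: C₊=(6.3582,8.2303) cross=71.257; C₋=(1.7995,-3.7084) cross=-71.257
  mode + wants cross > 0 → take C=(6.3582,8.2303) (cross=71.257)
ex = (C−B)/|BC| = (0.8470,0.5315); ey = (-0.5315,0.8470)
P = B + 1.03·ex + 0.67·ey = (0.0982,5.0931)

0.10 5.09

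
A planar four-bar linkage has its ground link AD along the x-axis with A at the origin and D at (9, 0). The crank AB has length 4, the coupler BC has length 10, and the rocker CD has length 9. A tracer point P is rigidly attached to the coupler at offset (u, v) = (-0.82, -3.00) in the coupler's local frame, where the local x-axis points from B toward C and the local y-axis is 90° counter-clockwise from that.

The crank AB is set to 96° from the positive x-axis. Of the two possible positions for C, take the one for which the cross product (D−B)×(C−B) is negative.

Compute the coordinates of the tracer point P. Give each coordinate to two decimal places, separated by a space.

-3.53 4.03

A=(0,0), D=(9.00,0)
B = A + 4.00·(cos96°, sin96°) = (-0.4181, 3.9781)
|BD| = 10.2238
circle(B,10.00) ∩ circle(D,9.00): a=6.0411, h=7.9690
  candidates: C₊=(8.2477,8.9685) cross=81.474; C₋=(2.0462,-5.7135) cross=-81.474
  mode - wants cross < 0 → take C=(2.0462,-5.7135) (cross=-81.474)
ex = (C−B)/|BC| = (0.2464,-0.9692); ey = (0.9692,0.2464)
P = B + -0.82·ex + -3.00·ey = (-3.5277,4.0335)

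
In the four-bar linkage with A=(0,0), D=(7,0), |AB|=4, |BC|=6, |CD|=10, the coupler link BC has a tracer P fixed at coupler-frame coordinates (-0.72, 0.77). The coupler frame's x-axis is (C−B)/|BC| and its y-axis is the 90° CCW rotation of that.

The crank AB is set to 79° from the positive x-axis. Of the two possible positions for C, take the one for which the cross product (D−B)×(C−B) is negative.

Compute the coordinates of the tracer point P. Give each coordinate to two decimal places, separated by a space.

A=(0,0), D=(7.00,0)
B = A + 4.00·(cos79°, sin79°) = (0.7632, 3.9265)
|BD| = 7.3699
circle(B,6.00) ∩ circle(D,10.00): a=-0.6571, h=5.9639
  candidates: C₊=(3.3846,9.3236) cross=43.953; C₋=(-2.9703,-0.7704) cross=-43.953
  mode - wants cross < 0 → take C=(-2.9703,-0.7704) (cross=-43.953)
ex = (C−B)/|BC| = (-0.6223,-0.7828); ey = (0.7828,-0.6223)
P = B + -0.72·ex + 0.77·ey = (1.8140,4.0110)

1.81 4.01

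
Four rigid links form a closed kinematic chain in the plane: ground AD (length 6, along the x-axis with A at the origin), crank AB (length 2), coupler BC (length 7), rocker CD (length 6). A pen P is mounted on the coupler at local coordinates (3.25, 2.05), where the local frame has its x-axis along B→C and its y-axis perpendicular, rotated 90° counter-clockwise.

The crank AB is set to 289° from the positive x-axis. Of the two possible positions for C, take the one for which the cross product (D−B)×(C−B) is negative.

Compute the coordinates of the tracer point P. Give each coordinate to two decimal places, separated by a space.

A=(0,0), D=(6.00,0)
B = A + 2.00·(cos289°, sin289°) = (0.6511, -1.8910)
|BD| = 5.6733
circle(B,7.00) ∩ circle(D,6.00): a=3.9824, h=5.7568
  candidates: C₊=(2.4869,4.8640) cross=32.660; C₋=(6.3246,-5.9912) cross=-32.660
  mode - wants cross < 0 → take C=(6.3246,-5.9912) (cross=-32.660)
ex = (C−B)/|BC| = (0.8105,-0.5857); ey = (0.5857,0.8105)
P = B + 3.25·ex + 2.05·ey = (4.4860,-2.1332)

4.49 -2.13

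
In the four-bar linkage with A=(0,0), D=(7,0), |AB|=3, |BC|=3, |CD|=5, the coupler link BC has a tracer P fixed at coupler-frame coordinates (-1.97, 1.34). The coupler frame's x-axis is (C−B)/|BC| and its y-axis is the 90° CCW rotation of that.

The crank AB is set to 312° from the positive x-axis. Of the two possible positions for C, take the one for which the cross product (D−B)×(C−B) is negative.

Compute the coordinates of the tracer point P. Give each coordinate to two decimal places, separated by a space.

A=(0,0), D=(7.00,0)
B = A + 3.00·(cos312°, sin312°) = (2.0074, -2.2294)
|BD| = 5.4678
circle(B,3.00) ∩ circle(D,5.00): a=1.2708, h=2.7176
  candidates: C₊=(2.0597,0.7701) cross=14.859; C₋=(4.2758,-4.1927) cross=-14.859
  mode - wants cross < 0 → take C=(4.2758,-4.1927) (cross=-14.859)
ex = (C−B)/|BC| = (0.7561,-0.6544); ey = (0.6544,0.7561)
P = B + -1.97·ex + 1.34·ey = (1.3947,0.0730)

1.39 0.07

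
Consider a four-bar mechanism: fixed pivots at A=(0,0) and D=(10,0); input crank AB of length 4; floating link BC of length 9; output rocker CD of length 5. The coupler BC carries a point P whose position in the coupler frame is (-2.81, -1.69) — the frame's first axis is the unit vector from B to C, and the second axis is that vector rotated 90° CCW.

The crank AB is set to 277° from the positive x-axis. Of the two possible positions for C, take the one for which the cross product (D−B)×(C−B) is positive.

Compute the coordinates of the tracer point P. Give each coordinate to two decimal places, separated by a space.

0.07 -7.22

A=(0,0), D=(10.00,0)
B = A + 4.00·(cos277°, sin277°) = (0.4875, -3.9702)
|BD| = 10.3078
circle(B,9.00) ∩ circle(D,5.00): a=7.8703, h=4.3656
  candidates: C₊=(6.0691,3.0900) cross=45.000; C₋=(9.4320,-4.9676) cross=-45.000
  mode + wants cross > 0 → take C=(6.0691,3.0900) (cross=45.000)
ex = (C−B)/|BC| = (0.6202,0.7845); ey = (-0.7845,0.6202)
P = B + -2.81·ex + -1.69·ey = (0.0705,-7.2226)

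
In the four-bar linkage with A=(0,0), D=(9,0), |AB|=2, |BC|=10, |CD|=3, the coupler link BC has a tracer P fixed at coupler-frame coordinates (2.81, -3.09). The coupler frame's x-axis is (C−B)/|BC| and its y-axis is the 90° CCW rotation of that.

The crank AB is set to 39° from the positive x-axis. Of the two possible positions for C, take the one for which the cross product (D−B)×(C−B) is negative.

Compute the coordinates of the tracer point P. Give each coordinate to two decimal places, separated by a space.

A=(0,0), D=(9.00,0)
B = A + 2.00·(cos39°, sin39°) = (1.5543, 1.2586)
|BD| = 7.5513
circle(B,10.00) ∩ circle(D,3.00): a=9.8011, h=1.9846
  candidates: C₊=(11.5491,1.5819) cross=14.986; C₋=(10.8875,-2.3318) cross=-14.986
  mode - wants cross < 0 → take C=(10.8875,-2.3318) (cross=-14.986)
ex = (C−B)/|BC| = (0.9333,-0.3590); ey = (0.3590,0.9333)
P = B + 2.81·ex + -3.09·ey = (3.0675,-2.6342)

3.07 -2.63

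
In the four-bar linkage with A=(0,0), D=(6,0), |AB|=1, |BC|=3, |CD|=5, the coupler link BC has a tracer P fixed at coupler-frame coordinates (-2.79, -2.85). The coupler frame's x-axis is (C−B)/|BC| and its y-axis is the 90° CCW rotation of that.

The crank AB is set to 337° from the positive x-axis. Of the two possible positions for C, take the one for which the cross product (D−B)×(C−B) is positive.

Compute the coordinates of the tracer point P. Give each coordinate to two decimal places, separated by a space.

A=(0,0), D=(6.00,0)
B = A + 1.00·(cos337°, sin337°) = (0.9205, -0.3907)
|BD| = 5.0945
circle(B,3.00) ∩ circle(D,5.00): a=0.9769, h=2.8365
  candidates: C₊=(1.6770,2.5123) cross=14.450; C₋=(2.1121,-3.1439) cross=-14.450
  mode + wants cross > 0 → take C=(1.6770,2.5123) (cross=14.450)
ex = (C−B)/|BC| = (0.2522,0.9677); ey = (-0.9677,0.2522)
P = B + -2.79·ex + -2.85·ey = (2.9749,-3.8092)

2.97 -3.81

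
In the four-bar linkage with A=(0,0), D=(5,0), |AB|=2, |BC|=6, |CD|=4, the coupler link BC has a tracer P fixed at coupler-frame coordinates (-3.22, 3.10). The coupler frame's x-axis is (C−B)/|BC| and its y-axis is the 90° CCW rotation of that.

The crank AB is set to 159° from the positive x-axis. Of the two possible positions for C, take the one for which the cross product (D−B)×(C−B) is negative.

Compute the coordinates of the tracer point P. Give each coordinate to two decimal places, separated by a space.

-2.25 5.17

A=(0,0), D=(5.00,0)
B = A + 2.00·(cos159°, sin159°) = (-1.8672, 0.7167)
|BD| = 6.9045
circle(B,6.00) ∩ circle(D,4.00): a=4.9006, h=3.4619
  candidates: C₊=(3.3663,3.6512) cross=23.902; C₋=(2.6476,-3.2351) cross=-23.902
  mode - wants cross < 0 → take C=(2.6476,-3.2351) (cross=-23.902)
ex = (C−B)/|BC| = (0.7525,-0.6586); ey = (0.6586,0.7525)
P = B + -3.22·ex + 3.10·ey = (-2.2483,5.1702)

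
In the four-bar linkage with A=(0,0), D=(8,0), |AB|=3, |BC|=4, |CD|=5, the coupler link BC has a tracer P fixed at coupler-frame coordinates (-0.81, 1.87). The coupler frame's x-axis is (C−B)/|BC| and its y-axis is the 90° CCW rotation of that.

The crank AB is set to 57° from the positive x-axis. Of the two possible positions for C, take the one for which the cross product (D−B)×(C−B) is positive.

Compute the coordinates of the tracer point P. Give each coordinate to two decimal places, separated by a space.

0.12 3.88

A=(0,0), D=(8.00,0)
B = A + 3.00·(cos57°, sin57°) = (1.6339, 2.5160)
|BD| = 6.8452
circle(B,4.00) ∩ circle(D,5.00): a=2.7652, h=2.8902
  candidates: C₊=(5.2679,4.1876) cross=19.784; C₋=(3.1433,-1.1883) cross=-19.784
  mode + wants cross > 0 → take C=(5.2679,4.1876) (cross=19.784)
ex = (C−B)/|BC| = (0.9085,0.4179); ey = (-0.4179,0.9085)
P = B + -0.81·ex + 1.87·ey = (0.1166,3.8764)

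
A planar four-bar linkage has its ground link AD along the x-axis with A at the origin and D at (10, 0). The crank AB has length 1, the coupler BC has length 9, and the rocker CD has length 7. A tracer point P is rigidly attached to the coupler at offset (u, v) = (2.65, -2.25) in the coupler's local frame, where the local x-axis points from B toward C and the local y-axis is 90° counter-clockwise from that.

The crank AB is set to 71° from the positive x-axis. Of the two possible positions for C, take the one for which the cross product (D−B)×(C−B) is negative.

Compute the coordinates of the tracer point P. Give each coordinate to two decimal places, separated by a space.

0.35 -2.53

A=(0,0), D=(10.00,0)
B = A + 1.00·(cos71°, sin71°) = (0.3256, 0.9455)
|BD| = 9.7205
circle(B,9.00) ∩ circle(D,7.00): a=6.5063, h=6.2184
  candidates: C₊=(7.4058,6.5016) cross=60.446; C₋=(6.1961,-5.8763) cross=-60.446
  mode - wants cross < 0 → take C=(6.1961,-5.8763) (cross=-60.446)
ex = (C−B)/|BC| = (0.6523,-0.7580); ey = (0.7580,0.6523)
P = B + 2.65·ex + -2.25·ey = (0.3487,-2.5308)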